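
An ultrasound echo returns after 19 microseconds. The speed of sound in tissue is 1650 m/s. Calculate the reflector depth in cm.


depth = c * t / 2
t = 19 us = 1.9000e-05 s
depth = 1650 * 1.9000e-05 / 2
depth = 0.015675 m = 1.5675 cm


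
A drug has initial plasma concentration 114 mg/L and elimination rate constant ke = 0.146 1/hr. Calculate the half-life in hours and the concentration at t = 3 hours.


t_half = ln(2) / ke = 0.693147 / 0.146 = 4.748 hr
C(t) = C0 * exp(-ke*t) = 114 * exp(-0.146*3)
C(3) = 73.57 mg/L


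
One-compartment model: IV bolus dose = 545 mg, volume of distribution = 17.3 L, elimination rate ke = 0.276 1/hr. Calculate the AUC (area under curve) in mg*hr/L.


C0 = Dose/Vd = 545/17.3 = 31.5029 mg/L
AUC = C0/ke = 31.5029/0.276
AUC = 114.1 mg*hr/L


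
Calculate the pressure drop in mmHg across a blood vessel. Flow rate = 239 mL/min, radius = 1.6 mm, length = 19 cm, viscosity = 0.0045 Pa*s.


dP = 8*mu*L*Q / (pi*r^4)
Q = 239 mL/min = 3.98333e-06 m^3/s
dP = 1323.34 Pa = 1323.34 / 133.322 mmHg = 9.926 mmHg


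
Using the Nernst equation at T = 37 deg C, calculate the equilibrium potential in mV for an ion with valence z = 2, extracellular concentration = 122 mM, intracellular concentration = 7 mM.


E = (RT/(zF)) * ln(C_out/C_in)
T = 37 + 273.15 = 310.15 K
E = (8.314 * 310.15 / (2 * 96485)) * ln(122/7)
E = 38.19 mV


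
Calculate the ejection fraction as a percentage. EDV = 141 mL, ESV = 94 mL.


SV = EDV - ESV = 141 - 94 = 47 mL
EF = SV/EDV * 100 = 47/141 * 100
EF = 33.33%


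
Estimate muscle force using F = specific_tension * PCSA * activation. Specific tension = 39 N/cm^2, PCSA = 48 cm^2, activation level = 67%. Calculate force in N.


F = sigma * PCSA * activation
F = 39 * 48 * 0.67
F = 1254 N


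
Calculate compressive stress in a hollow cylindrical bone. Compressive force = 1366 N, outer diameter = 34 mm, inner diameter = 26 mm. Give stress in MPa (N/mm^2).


A = pi*(r_o^2 - r_i^2)
r_o = 17 mm, r_i = 13 mm
A = 376.991 mm^2
sigma = F/A = 1366 / 376.991
sigma = 3.623 MPa


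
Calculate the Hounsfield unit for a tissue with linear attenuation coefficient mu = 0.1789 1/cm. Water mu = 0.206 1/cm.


HU = ((mu_tissue - mu_water) / mu_water) * 1000
HU = ((0.1789 - 0.206) / 0.206) * 1000
HU = -131.6


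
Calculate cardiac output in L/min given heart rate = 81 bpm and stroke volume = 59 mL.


CO = HR * SV
CO = 81 * 59 / 1000
CO = 4.779 L/min


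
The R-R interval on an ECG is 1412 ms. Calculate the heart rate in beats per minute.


HR = 60 / RR_interval(s)
RR = 1412 ms = 1.412 s
HR = 60 / 1.412 = 42.49 bpm


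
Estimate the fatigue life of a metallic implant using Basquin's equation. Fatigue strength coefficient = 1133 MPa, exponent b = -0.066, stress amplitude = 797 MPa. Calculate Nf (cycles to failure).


sigma_a = sigma_f' * (2Nf)^b
2Nf = (sigma_a/sigma_f')^(1/b)
2Nf = (797/1133)^(1/-0.066)
2Nf = 206.40539
Nf = 103.2


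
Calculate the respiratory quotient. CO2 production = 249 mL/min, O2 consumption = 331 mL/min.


RQ = VCO2 / VO2
RQ = 249 / 331
RQ = 0.7523


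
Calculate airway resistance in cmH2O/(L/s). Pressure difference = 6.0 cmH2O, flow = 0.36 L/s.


R = dP / flow
R = 6.0 / 0.36
R = 16.67 cmH2O/(L/s)


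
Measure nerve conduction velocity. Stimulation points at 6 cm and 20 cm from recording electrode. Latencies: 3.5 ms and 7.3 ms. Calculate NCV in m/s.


Distance = (20 - 6) / 100 = 0.14 m
dt = (7.3 - 3.5) / 1000 = 0.0038 s
NCV = dist / dt = 36.84 m/s


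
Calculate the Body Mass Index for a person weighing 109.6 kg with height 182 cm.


BMI = weight / height^2
height = 182 cm = 1.82 m
BMI = 109.6 / 1.82^2
BMI = 33.09 kg/m^2


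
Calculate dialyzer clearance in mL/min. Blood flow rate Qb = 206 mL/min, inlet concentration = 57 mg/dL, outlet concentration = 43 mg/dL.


K = Qb * (Cb_in - Cb_out) / Cb_in
K = 206 * (57 - 43) / 57
K = 50.6 mL/min


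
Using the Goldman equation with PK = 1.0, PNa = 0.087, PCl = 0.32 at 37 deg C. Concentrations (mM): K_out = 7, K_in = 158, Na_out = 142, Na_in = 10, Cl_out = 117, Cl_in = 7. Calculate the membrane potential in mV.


Vm = (RT/F)*ln((PK*Ko + PNa*Nao + PCl*Cli)/(PK*Ki + PNa*Nai + PCl*Clo))
Numer = 21.594, Denom = 196.31
Vm = -58.99 mV


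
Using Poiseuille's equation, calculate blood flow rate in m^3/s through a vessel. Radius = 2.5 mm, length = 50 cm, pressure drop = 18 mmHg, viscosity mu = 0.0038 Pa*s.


Q = pi*r^4*dP / (8*mu*L)
r = 0.0025 m, L = 0.5 m
dP = 18 mmHg = 2399.796 Pa
Q = 1.9375e-05 m^3/s


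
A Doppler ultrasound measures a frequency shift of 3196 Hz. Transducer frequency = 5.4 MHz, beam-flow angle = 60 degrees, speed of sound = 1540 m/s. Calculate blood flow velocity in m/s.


v = fd * c / (2 * f0 * cos(theta))
v = 3196 * 1540 / (2 * 5.4000e+06 * cos(60))
v = 0.9115 m/s


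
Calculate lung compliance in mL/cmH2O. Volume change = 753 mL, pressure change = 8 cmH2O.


C = dV / dP
C = 753 / 8
C = 94.12 mL/cmH2O


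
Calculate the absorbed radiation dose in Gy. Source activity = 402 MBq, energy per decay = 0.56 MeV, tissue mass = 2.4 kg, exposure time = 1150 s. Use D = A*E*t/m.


A = 402 MBq = 4.0200e+08 Bq
E = 0.56 MeV = 8.9712e-14 J
D = A*E*t/m = 4.0200e+08*8.9712e-14*1150/2.4
D = 0.01728 Gy


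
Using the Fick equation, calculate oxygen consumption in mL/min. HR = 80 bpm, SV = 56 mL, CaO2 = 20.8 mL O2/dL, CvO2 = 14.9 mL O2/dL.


CO = HR*SV = 80*56/1000 = 4.48 L/min
a-v O2 diff = 20.8 - 14.9 = 5.9 mL/dL
VO2 = CO * (CaO2-CvO2) * 10 dL/L
VO2 = 4.48 * 5.9 * 10
VO2 = 264.3 mL/min


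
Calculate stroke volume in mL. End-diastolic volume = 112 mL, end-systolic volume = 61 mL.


SV = EDV - ESV
SV = 112 - 61
SV = 51 mL


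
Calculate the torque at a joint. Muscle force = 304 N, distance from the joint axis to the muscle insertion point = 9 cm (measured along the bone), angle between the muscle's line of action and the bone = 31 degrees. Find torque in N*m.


Torque = F * d * sin(theta)   (moment arm = d*sin(theta))
d = 9 cm = 0.09 m
Torque = 304 * 0.09 * sin(31)
Torque = 14.09 N*m


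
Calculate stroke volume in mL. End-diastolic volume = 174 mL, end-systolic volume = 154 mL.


SV = EDV - ESV
SV = 174 - 154
SV = 20 mL


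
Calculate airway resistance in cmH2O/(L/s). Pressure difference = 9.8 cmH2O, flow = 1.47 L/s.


R = dP / flow
R = 9.8 / 1.47
R = 6.667 cmH2O/(L/s)


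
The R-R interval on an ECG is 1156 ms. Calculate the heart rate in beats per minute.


HR = 60 / RR_interval(s)
RR = 1156 ms = 1.156 s
HR = 60 / 1.156 = 51.9 bpm


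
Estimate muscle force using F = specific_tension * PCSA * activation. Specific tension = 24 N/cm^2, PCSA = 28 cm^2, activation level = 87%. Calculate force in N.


F = sigma * PCSA * activation
F = 24 * 28 * 0.87
F = 584.6 N


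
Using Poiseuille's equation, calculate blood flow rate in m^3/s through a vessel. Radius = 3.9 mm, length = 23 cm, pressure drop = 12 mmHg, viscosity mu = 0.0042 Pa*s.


Q = pi*r^4*dP / (8*mu*L)
r = 0.0039 m, L = 0.23 m
dP = 12 mmHg = 1599.864 Pa
Q = 1.5046e-04 m^3/s


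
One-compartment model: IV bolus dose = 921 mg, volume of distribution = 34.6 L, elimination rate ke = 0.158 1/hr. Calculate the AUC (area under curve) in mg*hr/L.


C0 = Dose/Vd = 921/34.6 = 26.6185 mg/L
AUC = C0/ke = 26.6185/0.158
AUC = 168.5 mg*hr/L


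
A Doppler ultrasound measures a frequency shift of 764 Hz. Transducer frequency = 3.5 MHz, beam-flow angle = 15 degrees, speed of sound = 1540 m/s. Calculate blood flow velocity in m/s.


v = fd * c / (2 * f0 * cos(theta))
v = 764 * 1540 / (2 * 3.5000e+06 * cos(15))
v = 0.174 m/s


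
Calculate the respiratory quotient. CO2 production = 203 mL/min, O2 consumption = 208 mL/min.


RQ = VCO2 / VO2
RQ = 203 / 208
RQ = 0.976


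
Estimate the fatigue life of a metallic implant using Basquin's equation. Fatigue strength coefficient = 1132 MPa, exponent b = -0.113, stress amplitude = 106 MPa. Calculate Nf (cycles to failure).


sigma_a = sigma_f' * (2Nf)^b
2Nf = (sigma_a/sigma_f')^(1/b)
2Nf = (106/1132)^(1/-0.113)
2Nf = 1.2651117e+09
Nf = 6.3256e+08


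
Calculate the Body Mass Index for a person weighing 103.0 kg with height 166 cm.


BMI = weight / height^2
height = 166 cm = 1.66 m
BMI = 103.0 / 1.66^2
BMI = 37.38 kg/m^2


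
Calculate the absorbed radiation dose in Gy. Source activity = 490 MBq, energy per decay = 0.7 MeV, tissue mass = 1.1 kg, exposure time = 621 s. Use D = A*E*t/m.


A = 490 MBq = 4.9000e+08 Bq
E = 0.7 MeV = 1.1214e-13 J
D = A*E*t/m = 4.9000e+08*1.1214e-13*621/1.1
D = 0.03102 Gy


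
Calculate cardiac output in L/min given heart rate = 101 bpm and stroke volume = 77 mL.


CO = HR * SV
CO = 101 * 77 / 1000
CO = 7.777 L/min


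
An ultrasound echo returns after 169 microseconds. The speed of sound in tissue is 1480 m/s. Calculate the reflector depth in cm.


depth = c * t / 2
t = 169 us = 1.6900e-04 s
depth = 1480 * 1.6900e-04 / 2
depth = 0.12506 m = 12.506 cm


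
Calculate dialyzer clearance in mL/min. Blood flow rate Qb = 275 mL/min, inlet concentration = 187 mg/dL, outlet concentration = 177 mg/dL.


K = Qb * (Cb_in - Cb_out) / Cb_in
K = 275 * (187 - 177) / 187
K = 14.71 mL/min


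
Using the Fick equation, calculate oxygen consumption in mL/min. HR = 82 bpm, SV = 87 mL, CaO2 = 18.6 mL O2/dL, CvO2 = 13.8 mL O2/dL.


CO = HR*SV = 82*87/1000 = 7.134 L/min
a-v O2 diff = 18.6 - 13.8 = 4.8 mL/dL
VO2 = CO * (CaO2-CvO2) * 10 dL/L
VO2 = 7.134 * 4.8 * 10
VO2 = 342.4 mL/min


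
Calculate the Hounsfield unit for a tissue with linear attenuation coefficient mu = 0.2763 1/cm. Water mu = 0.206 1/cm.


HU = ((mu_tissue - mu_water) / mu_water) * 1000
HU = ((0.2763 - 0.206) / 0.206) * 1000
HU = 341.3


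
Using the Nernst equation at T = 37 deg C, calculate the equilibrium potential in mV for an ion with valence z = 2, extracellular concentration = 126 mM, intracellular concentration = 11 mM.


E = (RT/(zF)) * ln(C_out/C_in)
T = 37 + 273.15 = 310.15 K
E = (8.314 * 310.15 / (2 * 96485)) * ln(126/11)
E = 32.58 mV


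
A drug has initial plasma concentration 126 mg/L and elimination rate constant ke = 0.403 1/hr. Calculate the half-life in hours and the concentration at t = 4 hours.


t_half = ln(2) / ke = 0.693147 / 0.403 = 1.72 hr
C(t) = C0 * exp(-ke*t) = 126 * exp(-0.403*4)
C(4) = 25.14 mg/L


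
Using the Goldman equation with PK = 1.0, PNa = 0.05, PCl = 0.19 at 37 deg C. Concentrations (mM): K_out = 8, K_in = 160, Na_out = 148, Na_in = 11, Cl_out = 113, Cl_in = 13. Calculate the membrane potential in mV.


Vm = (RT/F)*ln((PK*Ko + PNa*Nao + PCl*Cli)/(PK*Ki + PNa*Nai + PCl*Clo))
Numer = 17.87, Denom = 182.02
Vm = -62.03 mV


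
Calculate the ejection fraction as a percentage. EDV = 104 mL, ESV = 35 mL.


SV = EDV - ESV = 104 - 35 = 69 mL
EF = SV/EDV * 100 = 69/104 * 100
EF = 66.35%


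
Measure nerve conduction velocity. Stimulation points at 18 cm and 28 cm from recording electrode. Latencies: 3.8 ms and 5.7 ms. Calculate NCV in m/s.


Distance = (28 - 18) / 100 = 0.1 m
dt = (5.7 - 3.8) / 1000 = 0.0019 s
NCV = dist / dt = 52.63 m/s


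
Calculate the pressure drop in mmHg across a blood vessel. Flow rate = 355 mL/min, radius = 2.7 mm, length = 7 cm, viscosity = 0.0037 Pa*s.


dP = 8*mu*L*Q / (pi*r^4)
Q = 355 mL/min = 5.91667e-06 m^3/s
dP = 73.4281 Pa = 73.4281 / 133.322 mmHg = 0.5508 mmHg


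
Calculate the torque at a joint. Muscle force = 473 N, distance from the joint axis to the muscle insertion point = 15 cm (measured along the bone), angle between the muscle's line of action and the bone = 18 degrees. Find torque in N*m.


Torque = F * d * sin(theta)   (moment arm = d*sin(theta))
d = 15 cm = 0.15 m
Torque = 473 * 0.15 * sin(18)
Torque = 21.92 N*m


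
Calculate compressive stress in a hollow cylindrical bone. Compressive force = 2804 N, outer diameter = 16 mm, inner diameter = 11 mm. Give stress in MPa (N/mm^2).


A = pi*(r_o^2 - r_i^2)
r_o = 8 mm, r_i = 5.5 mm
A = 106.029 mm^2
sigma = F/A = 2804 / 106.029
sigma = 26.45 MPa


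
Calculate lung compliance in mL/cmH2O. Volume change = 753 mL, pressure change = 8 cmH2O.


C = dV / dP
C = 753 / 8
C = 94.12 mL/cmH2O


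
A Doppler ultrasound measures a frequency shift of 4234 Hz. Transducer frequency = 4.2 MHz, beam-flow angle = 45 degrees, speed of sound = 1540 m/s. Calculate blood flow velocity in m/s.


v = fd * c / (2 * f0 * cos(theta))
v = 4234 * 1540 / (2 * 4.2000e+06 * cos(45))
v = 1.098 m/s


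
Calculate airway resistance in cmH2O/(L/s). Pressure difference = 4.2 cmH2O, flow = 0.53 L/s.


R = dP / flow
R = 4.2 / 0.53
R = 7.925 cmH2O/(L/s)


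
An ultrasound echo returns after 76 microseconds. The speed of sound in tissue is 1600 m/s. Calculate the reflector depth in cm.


depth = c * t / 2
t = 76 us = 7.6000e-05 s
depth = 1600 * 7.6000e-05 / 2
depth = 0.0608 m = 6.08 cm


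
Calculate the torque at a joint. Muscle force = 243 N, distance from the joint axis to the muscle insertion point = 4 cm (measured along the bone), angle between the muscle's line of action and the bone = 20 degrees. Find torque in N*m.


Torque = F * d * sin(theta)   (moment arm = d*sin(theta))
d = 4 cm = 0.04 m
Torque = 243 * 0.04 * sin(20)
Torque = 3.324 N*m


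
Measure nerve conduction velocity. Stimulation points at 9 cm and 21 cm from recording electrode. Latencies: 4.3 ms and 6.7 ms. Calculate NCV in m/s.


Distance = (21 - 9) / 100 = 0.12 m
dt = (6.7 - 4.3) / 1000 = 0.0024 s
NCV = dist / dt = 50 m/s


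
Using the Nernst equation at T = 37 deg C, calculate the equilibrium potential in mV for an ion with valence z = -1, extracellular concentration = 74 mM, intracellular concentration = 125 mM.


E = (RT/(zF)) * ln(C_out/C_in)
T = 37 + 273.15 = 310.15 K
E = (8.314 * 310.15 / (-1 * 96485)) * ln(74/125)
E = 14.01 mV


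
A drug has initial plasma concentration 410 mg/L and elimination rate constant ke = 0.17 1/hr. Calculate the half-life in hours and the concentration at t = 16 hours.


t_half = ln(2) / ke = 0.693147 / 0.17 = 4.077 hr
C(t) = C0 * exp(-ke*t) = 410 * exp(-0.17*16)
C(16) = 27.01 mg/L


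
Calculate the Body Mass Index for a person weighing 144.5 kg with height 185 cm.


BMI = weight / height^2
height = 185 cm = 1.85 m
BMI = 144.5 / 1.85^2
BMI = 42.22 kg/m^2


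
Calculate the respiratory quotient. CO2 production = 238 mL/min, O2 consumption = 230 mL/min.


RQ = VCO2 / VO2
RQ = 238 / 230
RQ = 1.035


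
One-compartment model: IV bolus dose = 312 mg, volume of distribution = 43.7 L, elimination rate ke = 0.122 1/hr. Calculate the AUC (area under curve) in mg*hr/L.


C0 = Dose/Vd = 312/43.7 = 7.13959 mg/L
AUC = C0/ke = 7.13959/0.122
AUC = 58.52 mg*hr/L


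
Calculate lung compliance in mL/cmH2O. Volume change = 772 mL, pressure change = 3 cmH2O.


C = dV / dP
C = 772 / 3
C = 257.3 mL/cmH2O


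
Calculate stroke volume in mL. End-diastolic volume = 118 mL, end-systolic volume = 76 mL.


SV = EDV - ESV
SV = 118 - 76
SV = 42 mL


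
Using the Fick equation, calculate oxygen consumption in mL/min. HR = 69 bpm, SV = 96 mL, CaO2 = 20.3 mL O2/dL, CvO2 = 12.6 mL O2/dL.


CO = HR*SV = 69*96/1000 = 6.624 L/min
a-v O2 diff = 20.3 - 12.6 = 7.7 mL/dL
VO2 = CO * (CaO2-CvO2) * 10 dL/L
VO2 = 6.624 * 7.7 * 10
VO2 = 510 mL/min


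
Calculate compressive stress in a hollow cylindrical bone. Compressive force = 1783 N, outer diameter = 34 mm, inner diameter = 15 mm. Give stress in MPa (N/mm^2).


A = pi*(r_o^2 - r_i^2)
r_o = 17 mm, r_i = 7.5 mm
A = 731.206 mm^2
sigma = F/A = 1783 / 731.206
sigma = 2.438 MPa


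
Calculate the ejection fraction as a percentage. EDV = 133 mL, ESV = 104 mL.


SV = EDV - ESV = 133 - 104 = 29 mL
EF = SV/EDV * 100 = 29/133 * 100
EF = 21.8%


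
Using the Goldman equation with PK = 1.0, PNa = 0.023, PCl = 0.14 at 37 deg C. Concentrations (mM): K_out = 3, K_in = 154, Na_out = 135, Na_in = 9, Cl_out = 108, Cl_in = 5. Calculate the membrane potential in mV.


Vm = (RT/F)*ln((PK*Ko + PNa*Nao + PCl*Cli)/(PK*Ki + PNa*Nai + PCl*Clo))
Numer = 6.805, Denom = 169.327
Vm = -85.9 mV


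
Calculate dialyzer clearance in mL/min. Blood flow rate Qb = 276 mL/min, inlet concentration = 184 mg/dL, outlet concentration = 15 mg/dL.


K = Qb * (Cb_in - Cb_out) / Cb_in
K = 276 * (184 - 15) / 184
K = 253.5 mL/min


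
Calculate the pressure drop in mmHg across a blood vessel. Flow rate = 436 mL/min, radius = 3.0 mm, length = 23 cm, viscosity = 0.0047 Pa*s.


dP = 8*mu*L*Q / (pi*r^4)
Q = 436 mL/min = 7.26667e-06 m^3/s
dP = 246.954 Pa = 246.954 / 133.322 mmHg = 1.852 mmHg


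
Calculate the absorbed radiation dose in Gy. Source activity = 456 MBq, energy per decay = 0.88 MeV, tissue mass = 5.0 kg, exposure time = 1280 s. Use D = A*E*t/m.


A = 456 MBq = 4.5600e+08 Bq
E = 0.88 MeV = 1.40976e-13 J
D = A*E*t/m = 4.5600e+08*1.40976e-13*1280/5.0
D = 0.01646 Gy


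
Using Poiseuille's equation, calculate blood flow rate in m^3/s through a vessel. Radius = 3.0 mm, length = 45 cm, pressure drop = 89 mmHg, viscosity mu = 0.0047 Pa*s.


Q = pi*r^4*dP / (8*mu*L)
r = 0.003 m, L = 0.45 m
dP = 89 mmHg = 11865.658 Pa
Q = 1.7845e-04 m^3/s


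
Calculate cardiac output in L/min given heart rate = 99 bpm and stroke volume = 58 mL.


CO = HR * SV
CO = 99 * 58 / 1000
CO = 5.742 L/min


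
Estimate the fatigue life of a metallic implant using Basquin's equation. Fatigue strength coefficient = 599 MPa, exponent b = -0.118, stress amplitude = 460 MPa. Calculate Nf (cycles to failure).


sigma_a = sigma_f' * (2Nf)^b
2Nf = (sigma_a/sigma_f')^(1/b)
2Nf = (460/599)^(1/-0.118)
2Nf = 9.37068
Nf = 4.685


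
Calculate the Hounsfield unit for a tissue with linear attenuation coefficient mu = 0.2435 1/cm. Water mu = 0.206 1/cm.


HU = ((mu_tissue - mu_water) / mu_water) * 1000
HU = ((0.2435 - 0.206) / 0.206) * 1000
HU = 182


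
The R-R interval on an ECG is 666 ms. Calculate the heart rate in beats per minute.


HR = 60 / RR_interval(s)
RR = 666 ms = 0.666 s
HR = 60 / 0.666 = 90.09 bpm


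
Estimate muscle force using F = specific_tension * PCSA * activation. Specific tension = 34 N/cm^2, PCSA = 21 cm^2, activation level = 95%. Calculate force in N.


F = sigma * PCSA * activation
F = 34 * 21 * 0.95
F = 678.3 N


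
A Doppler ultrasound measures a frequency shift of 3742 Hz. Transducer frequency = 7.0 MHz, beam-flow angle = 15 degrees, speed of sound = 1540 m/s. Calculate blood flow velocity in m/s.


v = fd * c / (2 * f0 * cos(theta))
v = 3742 * 1540 / (2 * 7.0000e+06 * cos(15))
v = 0.4261 m/s


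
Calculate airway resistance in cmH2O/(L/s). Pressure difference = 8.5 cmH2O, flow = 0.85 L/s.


R = dP / flow
R = 8.5 / 0.85
R = 10 cmH2O/(L/s)


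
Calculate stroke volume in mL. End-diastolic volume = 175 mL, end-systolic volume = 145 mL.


SV = EDV - ESV
SV = 175 - 145
SV = 30 mL


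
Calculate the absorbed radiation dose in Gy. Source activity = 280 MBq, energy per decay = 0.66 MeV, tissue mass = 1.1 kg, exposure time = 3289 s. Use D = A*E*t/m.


A = 280 MBq = 2.8000e+08 Bq
E = 0.66 MeV = 1.05732e-13 J
D = A*E*t/m = 2.8000e+08*1.05732e-13*3289/1.1
D = 0.08852 Gy


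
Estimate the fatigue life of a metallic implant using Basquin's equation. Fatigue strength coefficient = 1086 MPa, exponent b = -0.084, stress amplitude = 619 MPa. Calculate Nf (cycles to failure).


sigma_a = sigma_f' * (2Nf)^b
2Nf = (sigma_a/sigma_f')^(1/b)
2Nf = (619/1086)^(1/-0.084)
2Nf = 806.15539
Nf = 403.1


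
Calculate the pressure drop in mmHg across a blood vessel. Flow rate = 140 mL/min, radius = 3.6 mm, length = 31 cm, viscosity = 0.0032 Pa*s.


dP = 8*mu*L*Q / (pi*r^4)
Q = 140 mL/min = 2.33333e-06 m^3/s
dP = 35.0928 Pa = 35.0928 / 133.322 mmHg = 0.2632 mmHg


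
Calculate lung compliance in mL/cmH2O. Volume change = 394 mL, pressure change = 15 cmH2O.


C = dV / dP
C = 394 / 15
C = 26.27 mL/cmH2O


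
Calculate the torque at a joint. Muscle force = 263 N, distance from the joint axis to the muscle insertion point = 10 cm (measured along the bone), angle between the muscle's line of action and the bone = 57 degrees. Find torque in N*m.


Torque = F * d * sin(theta)   (moment arm = d*sin(theta))
d = 10 cm = 0.1 m
Torque = 263 * 0.1 * sin(57)
Torque = 22.06 N*m


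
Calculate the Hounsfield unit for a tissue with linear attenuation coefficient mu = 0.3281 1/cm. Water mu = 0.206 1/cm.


HU = ((mu_tissue - mu_water) / mu_water) * 1000
HU = ((0.3281 - 0.206) / 0.206) * 1000
HU = 592.7


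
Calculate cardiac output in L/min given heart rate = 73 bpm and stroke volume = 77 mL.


CO = HR * SV
CO = 73 * 77 / 1000
CO = 5.621 L/min


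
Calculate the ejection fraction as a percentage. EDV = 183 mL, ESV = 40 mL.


SV = EDV - ESV = 183 - 40 = 143 mL
EF = SV/EDV * 100 = 143/183 * 100
EF = 78.14%


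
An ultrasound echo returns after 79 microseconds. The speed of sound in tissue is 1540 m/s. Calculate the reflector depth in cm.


depth = c * t / 2
t = 79 us = 7.9000e-05 s
depth = 1540 * 7.9000e-05 / 2
depth = 0.06083 m = 6.083 cm


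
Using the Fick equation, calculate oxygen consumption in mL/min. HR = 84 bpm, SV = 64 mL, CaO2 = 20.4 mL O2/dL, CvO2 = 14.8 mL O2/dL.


CO = HR*SV = 84*64/1000 = 5.376 L/min
a-v O2 diff = 20.4 - 14.8 = 5.6 mL/dL
VO2 = CO * (CaO2-CvO2) * 10 dL/L
VO2 = 5.376 * 5.6 * 10
VO2 = 301.1 mL/min


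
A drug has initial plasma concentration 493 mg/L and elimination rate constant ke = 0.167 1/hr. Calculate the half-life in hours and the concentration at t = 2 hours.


t_half = ln(2) / ke = 0.693147 / 0.167 = 4.151 hr
C(t) = C0 * exp(-ke*t) = 493 * exp(-0.167*2)
C(2) = 353 mg/L


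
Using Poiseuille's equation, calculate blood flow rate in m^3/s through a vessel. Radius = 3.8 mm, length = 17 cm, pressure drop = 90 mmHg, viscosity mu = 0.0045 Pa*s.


Q = pi*r^4*dP / (8*mu*L)
r = 0.0038 m, L = 0.17 m
dP = 90 mmHg = 11998.98 Pa
Q = 0.001284 m^3/s


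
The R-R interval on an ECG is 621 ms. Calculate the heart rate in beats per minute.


HR = 60 / RR_interval(s)
RR = 621 ms = 0.621 s
HR = 60 / 0.621 = 96.62 bpm


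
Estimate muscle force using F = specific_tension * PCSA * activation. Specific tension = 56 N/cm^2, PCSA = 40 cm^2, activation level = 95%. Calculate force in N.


F = sigma * PCSA * activation
F = 56 * 40 * 0.95
F = 2128 N


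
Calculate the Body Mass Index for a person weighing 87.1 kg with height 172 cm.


BMI = weight / height^2
height = 172 cm = 1.72 m
BMI = 87.1 / 1.72^2
BMI = 29.44 kg/m^2


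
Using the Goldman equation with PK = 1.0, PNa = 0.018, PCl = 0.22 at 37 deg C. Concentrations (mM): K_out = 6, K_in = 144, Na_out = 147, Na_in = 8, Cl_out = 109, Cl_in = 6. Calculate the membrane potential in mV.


Vm = (RT/F)*ln((PK*Ko + PNa*Nao + PCl*Cli)/(PK*Ki + PNa*Nai + PCl*Clo))
Numer = 9.966, Denom = 168.124
Vm = -75.51 mV


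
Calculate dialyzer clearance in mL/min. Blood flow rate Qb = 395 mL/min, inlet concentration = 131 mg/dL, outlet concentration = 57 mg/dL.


K = Qb * (Cb_in - Cb_out) / Cb_in
K = 395 * (131 - 57) / 131
K = 223.1 mL/min


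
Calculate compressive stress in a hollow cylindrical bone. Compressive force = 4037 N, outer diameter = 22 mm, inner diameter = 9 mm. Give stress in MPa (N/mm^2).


A = pi*(r_o^2 - r_i^2)
r_o = 11 mm, r_i = 4.5 mm
A = 316.515 mm^2
sigma = F/A = 4037 / 316.515
sigma = 12.75 MPa


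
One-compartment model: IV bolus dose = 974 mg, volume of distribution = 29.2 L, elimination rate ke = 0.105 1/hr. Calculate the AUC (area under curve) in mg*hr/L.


C0 = Dose/Vd = 974/29.2 = 33.3562 mg/L
AUC = C0/ke = 33.3562/0.105
AUC = 317.7 mg*hr/L


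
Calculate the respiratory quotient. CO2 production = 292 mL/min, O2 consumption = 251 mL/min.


RQ = VCO2 / VO2
RQ = 292 / 251
RQ = 1.163


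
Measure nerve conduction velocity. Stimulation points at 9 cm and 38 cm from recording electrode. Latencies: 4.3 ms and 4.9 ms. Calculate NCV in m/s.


Distance = (38 - 9) / 100 = 0.29 m
dt = (4.9 - 4.3) / 1000 = 6.0000e-04 s
NCV = dist / dt = 483.3 m/s


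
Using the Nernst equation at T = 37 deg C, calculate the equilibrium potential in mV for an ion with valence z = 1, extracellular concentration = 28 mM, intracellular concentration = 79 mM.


E = (RT/(zF)) * ln(C_out/C_in)
T = 37 + 273.15 = 310.15 K
E = (8.314 * 310.15 / (1 * 96485)) * ln(28/79)
E = -27.72 mV


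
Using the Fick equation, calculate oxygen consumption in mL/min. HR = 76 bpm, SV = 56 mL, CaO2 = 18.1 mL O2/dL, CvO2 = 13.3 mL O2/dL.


CO = HR*SV = 76*56/1000 = 4.256 L/min
a-v O2 diff = 18.1 - 13.3 = 4.8 mL/dL
VO2 = CO * (CaO2-CvO2) * 10 dL/L
VO2 = 4.256 * 4.8 * 10
VO2 = 204.3 mL/min


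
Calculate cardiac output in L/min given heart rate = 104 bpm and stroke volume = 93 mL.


CO = HR * SV
CO = 104 * 93 / 1000
CO = 9.672 L/min


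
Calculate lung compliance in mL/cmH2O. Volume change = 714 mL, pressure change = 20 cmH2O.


C = dV / dP
C = 714 / 20
C = 35.7 mL/cmH2O


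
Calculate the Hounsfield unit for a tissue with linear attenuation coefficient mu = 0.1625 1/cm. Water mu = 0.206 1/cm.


HU = ((mu_tissue - mu_water) / mu_water) * 1000
HU = ((0.1625 - 0.206) / 0.206) * 1000
HU = -211.2


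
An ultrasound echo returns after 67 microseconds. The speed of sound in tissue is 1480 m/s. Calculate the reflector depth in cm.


depth = c * t / 2
t = 67 us = 6.7000e-05 s
depth = 1480 * 6.7000e-05 / 2
depth = 0.04958 m = 4.958 cm


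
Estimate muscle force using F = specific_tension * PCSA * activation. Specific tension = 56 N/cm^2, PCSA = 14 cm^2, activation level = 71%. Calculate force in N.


F = sigma * PCSA * activation
F = 56 * 14 * 0.71
F = 556.6 N


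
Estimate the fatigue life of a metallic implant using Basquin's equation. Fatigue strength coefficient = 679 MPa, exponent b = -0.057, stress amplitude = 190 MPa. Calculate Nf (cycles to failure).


sigma_a = sigma_f' * (2Nf)^b
2Nf = (sigma_a/sigma_f')^(1/b)
2Nf = (190/679)^(1/-0.057)
2Nf = 5.0558306e+09
Nf = 2.5279e+09


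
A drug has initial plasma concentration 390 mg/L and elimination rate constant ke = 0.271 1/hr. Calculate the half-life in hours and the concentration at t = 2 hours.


t_half = ln(2) / ke = 0.693147 / 0.271 = 2.558 hr
C(t) = C0 * exp(-ke*t) = 390 * exp(-0.271*2)
C(2) = 226.8 mg/L


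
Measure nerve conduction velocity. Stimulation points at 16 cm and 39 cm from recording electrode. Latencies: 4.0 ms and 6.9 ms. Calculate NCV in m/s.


Distance = (39 - 16) / 100 = 0.23 m
dt = (6.9 - 4.0) / 1000 = 0.0029 s
NCV = dist / dt = 79.31 m/s


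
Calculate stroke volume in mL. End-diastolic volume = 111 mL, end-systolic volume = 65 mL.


SV = EDV - ESV
SV = 111 - 65
SV = 46 mL


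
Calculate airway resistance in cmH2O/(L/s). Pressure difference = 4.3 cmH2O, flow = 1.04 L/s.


R = dP / flow
R = 4.3 / 1.04
R = 4.135 cmH2O/(L/s)


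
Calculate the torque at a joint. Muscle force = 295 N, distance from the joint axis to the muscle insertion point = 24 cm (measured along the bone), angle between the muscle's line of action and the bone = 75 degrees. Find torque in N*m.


Torque = F * d * sin(theta)   (moment arm = d*sin(theta))
d = 24 cm = 0.24 m
Torque = 295 * 0.24 * sin(75)
Torque = 68.39 N*m


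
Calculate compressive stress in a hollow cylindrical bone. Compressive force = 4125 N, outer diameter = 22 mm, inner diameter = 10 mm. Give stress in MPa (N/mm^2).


A = pi*(r_o^2 - r_i^2)
r_o = 11 mm, r_i = 5 mm
A = 301.593 mm^2
sigma = F/A = 4125 / 301.593
sigma = 13.68 MPa


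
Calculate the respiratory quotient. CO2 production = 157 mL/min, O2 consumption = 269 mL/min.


RQ = VCO2 / VO2
RQ = 157 / 269
RQ = 0.5836


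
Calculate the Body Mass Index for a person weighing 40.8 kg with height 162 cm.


BMI = weight / height^2
height = 162 cm = 1.62 m
BMI = 40.8 / 1.62^2
BMI = 15.55 kg/m^2


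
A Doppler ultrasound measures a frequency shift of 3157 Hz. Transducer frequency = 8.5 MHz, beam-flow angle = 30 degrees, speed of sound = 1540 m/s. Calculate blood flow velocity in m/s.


v = fd * c / (2 * f0 * cos(theta))
v = 3157 * 1540 / (2 * 8.5000e+06 * cos(30))
v = 0.3302 m/s


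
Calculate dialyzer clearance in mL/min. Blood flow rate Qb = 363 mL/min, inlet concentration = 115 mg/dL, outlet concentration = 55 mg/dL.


K = Qb * (Cb_in - Cb_out) / Cb_in
K = 363 * (115 - 55) / 115
K = 189.4 mL/min


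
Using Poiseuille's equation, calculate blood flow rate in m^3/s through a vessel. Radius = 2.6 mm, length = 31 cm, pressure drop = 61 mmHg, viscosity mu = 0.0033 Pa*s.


Q = pi*r^4*dP / (8*mu*L)
r = 0.0026 m, L = 0.31 m
dP = 61 mmHg = 8132.642 Pa
Q = 1.4266e-04 m^3/s


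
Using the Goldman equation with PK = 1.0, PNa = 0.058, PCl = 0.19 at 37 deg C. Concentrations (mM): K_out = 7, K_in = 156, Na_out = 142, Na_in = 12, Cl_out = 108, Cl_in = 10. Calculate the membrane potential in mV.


Vm = (RT/F)*ln((PK*Ko + PNa*Nao + PCl*Cli)/(PK*Ki + PNa*Nai + PCl*Clo))
Numer = 17.136, Denom = 177.216
Vm = -62.44 mV


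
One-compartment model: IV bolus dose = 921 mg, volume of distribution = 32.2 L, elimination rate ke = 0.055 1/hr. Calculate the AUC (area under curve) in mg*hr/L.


C0 = Dose/Vd = 921/32.2 = 28.6025 mg/L
AUC = C0/ke = 28.6025/0.055
AUC = 520 mg*hr/L


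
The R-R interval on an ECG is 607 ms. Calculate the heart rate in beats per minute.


HR = 60 / RR_interval(s)
RR = 607 ms = 0.607 s
HR = 60 / 0.607 = 98.85 bpm


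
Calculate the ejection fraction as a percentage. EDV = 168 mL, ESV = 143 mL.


SV = EDV - ESV = 168 - 143 = 25 mL
EF = SV/EDV * 100 = 25/168 * 100
EF = 14.88%


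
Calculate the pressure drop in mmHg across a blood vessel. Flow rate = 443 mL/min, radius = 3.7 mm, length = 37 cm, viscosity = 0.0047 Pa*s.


dP = 8*mu*L*Q / (pi*r^4)
Q = 443 mL/min = 7.38333e-06 m^3/s
dP = 174.456 Pa = 174.456 / 133.322 mmHg = 1.309 mmHg


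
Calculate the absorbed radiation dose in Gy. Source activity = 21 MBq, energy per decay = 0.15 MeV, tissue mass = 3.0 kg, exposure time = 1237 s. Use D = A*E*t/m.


A = 21 MBq = 2.1000e+07 Bq
E = 0.15 MeV = 2.403e-14 J
D = A*E*t/m = 2.1000e+07*2.403e-14*1237/3.0
D = 2.0808e-04 Gy


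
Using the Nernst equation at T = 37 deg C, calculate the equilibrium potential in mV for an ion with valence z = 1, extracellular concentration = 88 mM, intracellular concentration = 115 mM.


E = (RT/(zF)) * ln(C_out/C_in)
T = 37 + 273.15 = 310.15 K
E = (8.314 * 310.15 / (1 * 96485)) * ln(88/115)
E = -7.152 mV


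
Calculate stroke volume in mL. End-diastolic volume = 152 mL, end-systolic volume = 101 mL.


SV = EDV - ESV
SV = 152 - 101
SV = 51 mL


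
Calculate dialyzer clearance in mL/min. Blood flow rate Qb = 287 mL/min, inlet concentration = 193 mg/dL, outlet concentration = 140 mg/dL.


K = Qb * (Cb_in - Cb_out) / Cb_in
K = 287 * (193 - 140) / 193
K = 78.81 mL/min


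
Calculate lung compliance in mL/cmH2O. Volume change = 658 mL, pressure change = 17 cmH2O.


C = dV / dP
C = 658 / 17
C = 38.71 mL/cmH2O


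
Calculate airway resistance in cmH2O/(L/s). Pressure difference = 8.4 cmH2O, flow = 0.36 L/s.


R = dP / flow
R = 8.4 / 0.36
R = 23.33 cmH2O/(L/s)


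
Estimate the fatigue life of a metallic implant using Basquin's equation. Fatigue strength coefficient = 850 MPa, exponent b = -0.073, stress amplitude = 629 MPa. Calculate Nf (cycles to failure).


sigma_a = sigma_f' * (2Nf)^b
2Nf = (sigma_a/sigma_f')^(1/b)
2Nf = (629/850)^(1/-0.073)
2Nf = 61.85094
Nf = 30.93


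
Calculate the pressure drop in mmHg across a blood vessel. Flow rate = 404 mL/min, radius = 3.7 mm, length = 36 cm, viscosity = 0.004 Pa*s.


dP = 8*mu*L*Q / (pi*r^4)
Q = 404 mL/min = 6.73333e-06 m^3/s
dP = 131.742 Pa = 131.742 / 133.322 mmHg = 0.9881 mmHg


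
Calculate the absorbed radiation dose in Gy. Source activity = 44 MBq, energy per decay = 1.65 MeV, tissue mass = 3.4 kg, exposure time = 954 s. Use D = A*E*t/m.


A = 44 MBq = 4.4000e+07 Bq
E = 1.65 MeV = 2.6433e-13 J
D = A*E*t/m = 4.4000e+07*2.6433e-13*954/3.4
D = 0.003263 Gy


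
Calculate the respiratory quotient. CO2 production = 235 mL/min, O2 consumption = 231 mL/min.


RQ = VCO2 / VO2
RQ = 235 / 231
RQ = 1.017


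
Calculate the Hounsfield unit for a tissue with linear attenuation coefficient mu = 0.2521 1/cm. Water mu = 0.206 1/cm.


HU = ((mu_tissue - mu_water) / mu_water) * 1000
HU = ((0.2521 - 0.206) / 0.206) * 1000
HU = 223.8


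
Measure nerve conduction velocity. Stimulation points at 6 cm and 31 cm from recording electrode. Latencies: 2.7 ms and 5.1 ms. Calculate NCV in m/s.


Distance = (31 - 6) / 100 = 0.25 m
dt = (5.1 - 2.7) / 1000 = 0.0024 s
NCV = dist / dt = 104.2 m/s


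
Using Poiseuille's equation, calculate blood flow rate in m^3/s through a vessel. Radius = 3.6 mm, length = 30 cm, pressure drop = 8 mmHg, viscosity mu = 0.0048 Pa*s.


Q = pi*r^4*dP / (8*mu*L)
r = 0.0036 m, L = 0.3 m
dP = 8 mmHg = 1066.576 Pa
Q = 4.8854e-05 m^3/s


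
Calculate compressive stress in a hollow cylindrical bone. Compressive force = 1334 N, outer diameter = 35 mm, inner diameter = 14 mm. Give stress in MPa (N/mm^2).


A = pi*(r_o^2 - r_i^2)
r_o = 17.5 mm, r_i = 7 mm
A = 808.175 mm^2
sigma = F/A = 1334 / 808.175
sigma = 1.651 MPa


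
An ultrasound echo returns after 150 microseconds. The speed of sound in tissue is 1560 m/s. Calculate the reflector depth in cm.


depth = c * t / 2
t = 150 us = 1.5000e-04 s
depth = 1560 * 1.5000e-04 / 2
depth = 0.117 m = 11.7 cm


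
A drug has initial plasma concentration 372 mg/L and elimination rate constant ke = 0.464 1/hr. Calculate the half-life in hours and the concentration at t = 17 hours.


t_half = ln(2) / ke = 0.693147 / 0.464 = 1.494 hr
C(t) = C0 * exp(-ke*t) = 372 * exp(-0.464*17)
C(17) = 0.1396 mg/L


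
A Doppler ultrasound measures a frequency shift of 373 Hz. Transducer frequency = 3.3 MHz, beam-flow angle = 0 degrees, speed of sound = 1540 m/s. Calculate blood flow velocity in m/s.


v = fd * c / (2 * f0 * cos(theta))
v = 373 * 1540 / (2 * 3.3000e+06 * cos(0))
v = 0.08703 m/s


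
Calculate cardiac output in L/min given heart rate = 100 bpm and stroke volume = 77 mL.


CO = HR * SV
CO = 100 * 77 / 1000
CO = 7.7 L/min


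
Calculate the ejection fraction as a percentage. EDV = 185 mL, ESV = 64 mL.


SV = EDV - ESV = 185 - 64 = 121 mL
EF = SV/EDV * 100 = 121/185 * 100
EF = 65.41%


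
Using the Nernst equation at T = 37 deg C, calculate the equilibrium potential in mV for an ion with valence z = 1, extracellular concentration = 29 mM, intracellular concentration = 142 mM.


E = (RT/(zF)) * ln(C_out/C_in)
T = 37 + 273.15 = 310.15 K
E = (8.314 * 310.15 / (1 * 96485)) * ln(29/142)
E = -42.45 mV


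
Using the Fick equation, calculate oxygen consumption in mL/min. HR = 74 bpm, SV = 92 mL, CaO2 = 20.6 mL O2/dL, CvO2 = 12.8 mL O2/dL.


CO = HR*SV = 74*92/1000 = 6.808 L/min
a-v O2 diff = 20.6 - 12.8 = 7.8 mL/dL
VO2 = CO * (CaO2-CvO2) * 10 dL/L
VO2 = 6.808 * 7.8 * 10
VO2 = 531 mL/min


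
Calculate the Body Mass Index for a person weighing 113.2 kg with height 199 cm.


BMI = weight / height^2
height = 199 cm = 1.99 m
BMI = 113.2 / 1.99^2
BMI = 28.59 kg/m^2


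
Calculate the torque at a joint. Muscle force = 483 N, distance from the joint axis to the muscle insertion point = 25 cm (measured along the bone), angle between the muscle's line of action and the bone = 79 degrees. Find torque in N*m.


Torque = F * d * sin(theta)   (moment arm = d*sin(theta))
d = 25 cm = 0.25 m
Torque = 483 * 0.25 * sin(79)
Torque = 118.5 N*m


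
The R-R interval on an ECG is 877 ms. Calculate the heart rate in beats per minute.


HR = 60 / RR_interval(s)
RR = 877 ms = 0.877 s
HR = 60 / 0.877 = 68.42 bpm


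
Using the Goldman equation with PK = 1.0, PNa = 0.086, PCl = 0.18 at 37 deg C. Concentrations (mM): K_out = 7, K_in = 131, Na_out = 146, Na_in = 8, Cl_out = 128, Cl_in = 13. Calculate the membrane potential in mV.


Vm = (RT/F)*ln((PK*Ko + PNa*Nao + PCl*Cli)/(PK*Ki + PNa*Nai + PCl*Clo))
Numer = 21.896, Denom = 154.728
Vm = -52.26 mV


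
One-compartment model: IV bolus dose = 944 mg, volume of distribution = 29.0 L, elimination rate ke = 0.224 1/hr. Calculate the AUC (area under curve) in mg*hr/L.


C0 = Dose/Vd = 944/29.0 = 32.5517 mg/L
AUC = C0/ke = 32.5517/0.224
AUC = 145.3 mg*hr/L


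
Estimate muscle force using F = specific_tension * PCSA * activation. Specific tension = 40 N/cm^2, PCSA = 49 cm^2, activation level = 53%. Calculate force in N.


F = sigma * PCSA * activation
F = 40 * 49 * 0.53
F = 1039 N


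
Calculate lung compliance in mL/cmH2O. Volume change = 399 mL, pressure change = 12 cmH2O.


C = dV / dP
C = 399 / 12
C = 33.25 mL/cmH2O


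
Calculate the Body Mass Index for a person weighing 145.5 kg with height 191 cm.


BMI = weight / height^2
height = 191 cm = 1.91 m
BMI = 145.5 / 1.91^2
BMI = 39.88 kg/m^2


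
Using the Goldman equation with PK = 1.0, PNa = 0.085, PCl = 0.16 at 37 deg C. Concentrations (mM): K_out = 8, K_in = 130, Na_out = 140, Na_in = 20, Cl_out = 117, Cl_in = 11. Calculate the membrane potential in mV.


Vm = (RT/F)*ln((PK*Ko + PNa*Nao + PCl*Cli)/(PK*Ki + PNa*Nai + PCl*Clo))
Numer = 21.66, Denom = 150.42
Vm = -51.79 mV


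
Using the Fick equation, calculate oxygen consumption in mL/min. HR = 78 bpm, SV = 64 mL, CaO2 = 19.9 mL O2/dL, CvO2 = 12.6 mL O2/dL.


CO = HR*SV = 78*64/1000 = 4.992 L/min
a-v O2 diff = 19.9 - 12.6 = 7.3 mL/dL
VO2 = CO * (CaO2-CvO2) * 10 dL/L
VO2 = 4.992 * 7.3 * 10
VO2 = 364.4 mL/min


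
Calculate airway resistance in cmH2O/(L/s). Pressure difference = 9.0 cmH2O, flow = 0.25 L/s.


R = dP / flow
R = 9.0 / 0.25
R = 36 cmH2O/(L/s)


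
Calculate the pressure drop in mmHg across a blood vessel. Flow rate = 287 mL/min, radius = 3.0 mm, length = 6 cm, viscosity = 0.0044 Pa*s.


dP = 8*mu*L*Q / (pi*r^4)
Q = 287 mL/min = 4.78333e-06 m^3/s
dP = 39.6999 Pa = 39.6999 / 133.322 mmHg = 0.2978 mmHg


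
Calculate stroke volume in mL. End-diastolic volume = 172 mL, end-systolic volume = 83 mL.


SV = EDV - ESV
SV = 172 - 83
SV = 89 mL


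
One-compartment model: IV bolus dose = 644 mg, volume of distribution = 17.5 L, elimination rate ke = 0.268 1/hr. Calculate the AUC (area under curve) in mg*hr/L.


C0 = Dose/Vd = 644/17.5 = 36.8 mg/L
AUC = C0/ke = 36.8/0.268
AUC = 137.3 mg*hr/L


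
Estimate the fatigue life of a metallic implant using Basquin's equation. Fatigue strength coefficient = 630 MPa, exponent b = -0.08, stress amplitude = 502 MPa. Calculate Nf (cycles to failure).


sigma_a = sigma_f' * (2Nf)^b
2Nf = (sigma_a/sigma_f')^(1/b)
2Nf = (502/630)^(1/-0.08)
2Nf = 17.098594
Nf = 8.549


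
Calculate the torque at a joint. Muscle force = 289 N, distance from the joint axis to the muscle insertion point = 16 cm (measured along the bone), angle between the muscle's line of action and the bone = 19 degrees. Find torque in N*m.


Torque = F * d * sin(theta)   (moment arm = d*sin(theta))
d = 16 cm = 0.16 m
Torque = 289 * 0.16 * sin(19)
Torque = 15.05 N*m


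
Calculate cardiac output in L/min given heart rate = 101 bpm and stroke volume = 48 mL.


CO = HR * SV
CO = 101 * 48 / 1000
CO = 4.848 L/min


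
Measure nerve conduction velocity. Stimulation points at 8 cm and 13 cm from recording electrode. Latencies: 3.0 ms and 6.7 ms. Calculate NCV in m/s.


Distance = (13 - 8) / 100 = 0.05 m
dt = (6.7 - 3.0) / 1000 = 0.0037 s
NCV = dist / dt = 13.51 m/s


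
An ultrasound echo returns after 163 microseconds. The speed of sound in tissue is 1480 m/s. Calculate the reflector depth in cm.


depth = c * t / 2
t = 163 us = 1.6300e-04 s
depth = 1480 * 1.6300e-04 / 2
depth = 0.12062 m = 12.062 cm
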